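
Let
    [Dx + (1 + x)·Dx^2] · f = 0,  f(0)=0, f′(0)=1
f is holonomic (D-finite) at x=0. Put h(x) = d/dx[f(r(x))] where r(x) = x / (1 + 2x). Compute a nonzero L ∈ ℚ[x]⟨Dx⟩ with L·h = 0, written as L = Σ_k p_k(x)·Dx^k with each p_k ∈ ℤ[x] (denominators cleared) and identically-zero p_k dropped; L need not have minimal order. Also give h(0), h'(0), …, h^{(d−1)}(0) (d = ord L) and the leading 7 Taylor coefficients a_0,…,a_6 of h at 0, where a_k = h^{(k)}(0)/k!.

L = (5 + 12·x) + (1 + 5·x + 6·x^2)·Dx  (order 1).
h: a_k = 1, -5, 19, -65, 211, -665, 2059, …
ICs: h(0) = 1.

f: a_k = 0, 1, -1/2, 1/3, -1/4, 1/5, -1/6, …
Change of var in L_f (x↦r) gives L₀.
h₀' ⇒ L via d/dx closure of L₀.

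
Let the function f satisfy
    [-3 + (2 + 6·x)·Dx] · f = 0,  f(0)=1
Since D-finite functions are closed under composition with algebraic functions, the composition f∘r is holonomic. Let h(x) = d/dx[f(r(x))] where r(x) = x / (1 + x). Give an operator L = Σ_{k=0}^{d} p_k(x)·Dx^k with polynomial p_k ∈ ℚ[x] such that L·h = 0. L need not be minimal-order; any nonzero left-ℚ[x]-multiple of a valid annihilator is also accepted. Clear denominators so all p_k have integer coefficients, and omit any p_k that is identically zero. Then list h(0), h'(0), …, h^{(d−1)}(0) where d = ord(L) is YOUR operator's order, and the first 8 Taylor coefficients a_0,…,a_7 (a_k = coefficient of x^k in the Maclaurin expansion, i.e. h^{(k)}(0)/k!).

L = (-7 - 16·x) + (-2 - 10·x - 8·x^2)·Dx  (order 1).
h: a_k = 3/2, -21/4, 261/16, -1677/32, 45345/256, -318915/512, 4608345/2048, -33903165/4096, …
ICs: h(0) = 3/2.

f: a_k = 1, 3/2, -9/8, 27/16, -405/128, 1701/256, -15309/1024, 72171/2048, …
h₀=f(r): pull back L_f along r ⇒ L₀.
h₀' ⇒ L via d/dx closure of L₀.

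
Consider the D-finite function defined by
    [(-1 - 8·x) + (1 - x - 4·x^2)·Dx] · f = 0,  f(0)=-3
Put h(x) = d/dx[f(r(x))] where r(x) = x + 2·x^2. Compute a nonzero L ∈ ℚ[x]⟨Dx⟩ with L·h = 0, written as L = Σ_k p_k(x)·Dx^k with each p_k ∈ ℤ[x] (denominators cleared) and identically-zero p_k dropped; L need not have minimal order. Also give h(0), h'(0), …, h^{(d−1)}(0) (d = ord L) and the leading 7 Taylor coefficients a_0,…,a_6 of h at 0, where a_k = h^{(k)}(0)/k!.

L = (14 + 20·x + 120·x^2 + 320·x^3 + 320·x^4) + (-1 - 3·x + 10·x^2 + 40·x^3 + 80·x^4 + 64·x^5)·Dx  (order 1).
h: a_k = -3, -42, -261, -1236, -6075, -28782, -128961, …
ICs: h(0) = -3.

f: a_k = -3, -3, -15, -27, -87, -195, -543, …
f∘r: x↦r, Dx↦Dx/r' in L_f ⇒ L₀.
Differentiate: ansatz ord ≤ ord L₀ ⇒ L.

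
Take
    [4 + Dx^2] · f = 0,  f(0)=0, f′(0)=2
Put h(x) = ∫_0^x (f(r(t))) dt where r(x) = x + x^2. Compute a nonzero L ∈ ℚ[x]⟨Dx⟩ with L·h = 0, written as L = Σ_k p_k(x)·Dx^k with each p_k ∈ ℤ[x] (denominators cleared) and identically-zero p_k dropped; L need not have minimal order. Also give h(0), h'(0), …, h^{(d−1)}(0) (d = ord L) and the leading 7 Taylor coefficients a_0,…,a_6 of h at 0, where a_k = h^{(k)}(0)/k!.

L = (4 + 24·x + 48·x^2 + 32·x^3)·Dx - 2·Dx^2 + (1 + 2·x)·Dx^3  (order 3).
h: a_k = 0, 0, 1, 2/3, -1/3, -4/5, -28/45, …
ICs: h(0) = 0, h′(0) = 0, h′′(0) = 2.

f: a_k = 0, 2, 0, -4/3, 0, 4/15, 0, …
h₀=f(r): pull back L_f along r ⇒ L₀.
∫: right-multiply L₀ by Dx.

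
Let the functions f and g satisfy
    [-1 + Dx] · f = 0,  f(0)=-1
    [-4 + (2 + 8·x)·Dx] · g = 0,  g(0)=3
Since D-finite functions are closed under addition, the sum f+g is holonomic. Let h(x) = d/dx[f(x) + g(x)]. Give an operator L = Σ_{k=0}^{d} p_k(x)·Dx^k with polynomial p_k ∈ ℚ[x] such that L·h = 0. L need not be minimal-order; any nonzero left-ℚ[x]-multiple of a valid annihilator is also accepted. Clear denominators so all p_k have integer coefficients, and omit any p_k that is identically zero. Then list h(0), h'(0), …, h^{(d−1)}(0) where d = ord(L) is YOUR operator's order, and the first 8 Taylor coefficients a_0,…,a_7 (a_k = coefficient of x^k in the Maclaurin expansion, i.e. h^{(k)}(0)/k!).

L = (-14 - 8·x) + (11 - 8·x - 16·x^2)·Dx + (3 + 16·x + 16·x^2)·Dx^2  (order 2).
h: a_k = 5, -13, 71/2, -721/6, 10079/24, -181441/120, 3991679/720, -103783681/5040, …
ICs: h(0) = 5, h′(0) = -13.

f: a_k = -1, -1, -1/2, -1/6, -1/24, -1/120, -1/720, -1/5040, …
g: a_k = 3, 6, -6, 12, -30, 84, -252, 792, …
Sum ⇒ L₀ = lclm(L_f,L_g) in ℚ(x)⟨Dx⟩.
Differentiate: ansatz ord ≤ ord L₀ ⇒ L.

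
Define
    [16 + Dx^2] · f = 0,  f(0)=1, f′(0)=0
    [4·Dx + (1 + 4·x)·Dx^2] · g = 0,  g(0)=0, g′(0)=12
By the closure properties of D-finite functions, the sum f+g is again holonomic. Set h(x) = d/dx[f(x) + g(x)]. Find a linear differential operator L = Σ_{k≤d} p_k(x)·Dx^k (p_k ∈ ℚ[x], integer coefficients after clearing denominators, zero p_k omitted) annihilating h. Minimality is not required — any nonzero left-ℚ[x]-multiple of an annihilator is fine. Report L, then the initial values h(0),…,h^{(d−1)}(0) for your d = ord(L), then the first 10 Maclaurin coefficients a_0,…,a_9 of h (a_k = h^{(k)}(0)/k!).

L = (448 + 512·x + 1024·x^2) + (48 + 320·x + 768·x^2 + 1024·x^3)·Dx + (28 + 32·x + 64·x^2)·Dx^2 + (3 + 20·x + 48·x^2 + 64·x^3)·Dx^3  (order 3).
h: a_k = 12, -64, 192, -2176/3, 3072, -184832/15, 49152, -61927424/315, 786432, -8918147072/2835, …
ICs: h(0) = 12, h′(0) = -64, h′′(0) = 384.

f: a_k = 1, 0, -8, 0, 32/3, 0, -256/45, 0, 512/315, 0, …
g: a_k = 0, 12, -24, 64, -192, 3072/5, -2048, 49152/7, -24576, 262144/3, …
Weyl lclm of L_f,L_g ⇒ L₀ (ord ≤ 4).
h=h₀': d/dx-closure on L₀ ⇒ L.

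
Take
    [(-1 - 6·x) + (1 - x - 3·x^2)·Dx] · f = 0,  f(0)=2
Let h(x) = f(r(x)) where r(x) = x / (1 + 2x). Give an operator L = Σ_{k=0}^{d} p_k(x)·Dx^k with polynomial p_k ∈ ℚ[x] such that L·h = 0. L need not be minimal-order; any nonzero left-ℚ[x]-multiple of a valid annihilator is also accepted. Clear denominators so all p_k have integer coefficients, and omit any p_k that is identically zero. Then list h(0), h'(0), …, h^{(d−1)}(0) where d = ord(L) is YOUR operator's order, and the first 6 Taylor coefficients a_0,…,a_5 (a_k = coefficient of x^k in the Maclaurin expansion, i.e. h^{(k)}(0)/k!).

f: a_k = 2, 2, 8, 14, 38, 80, …
f∘r: x↦r, Dx↦Dx/r' in L_f ⇒ L₀.
L = (1 + 8·x) + (-1 - 5·x - 5·x^2 + 2·x^3)·Dx  (order 1).
h: a_k = 2, 2, 4, -10, 34, -112, …
ICs: h(0) = 2.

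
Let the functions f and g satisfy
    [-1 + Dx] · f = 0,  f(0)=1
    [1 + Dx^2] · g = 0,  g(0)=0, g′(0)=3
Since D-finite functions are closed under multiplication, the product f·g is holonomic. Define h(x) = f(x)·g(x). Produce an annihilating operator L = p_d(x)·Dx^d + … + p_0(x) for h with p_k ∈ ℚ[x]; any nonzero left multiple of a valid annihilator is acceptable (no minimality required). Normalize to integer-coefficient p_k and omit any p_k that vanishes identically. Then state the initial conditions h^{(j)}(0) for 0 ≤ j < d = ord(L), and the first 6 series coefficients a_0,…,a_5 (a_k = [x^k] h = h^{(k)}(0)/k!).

L = 2 - 2·Dx + Dx^2  (order 2).
h: a_k = 0, 3, 3, 1, 0, -1/10, …
ICs: h(0) = 0, h′(0) = 3.

f: a_k = 1, 1, 1/2, 1/6, 1/24, 1/120, …
g: a_k = 0, 3, 0, -1/2, 0, 1/40, …
L₀ := L_f ⊗_s L_g (sym. prod.), ord ≤ 2.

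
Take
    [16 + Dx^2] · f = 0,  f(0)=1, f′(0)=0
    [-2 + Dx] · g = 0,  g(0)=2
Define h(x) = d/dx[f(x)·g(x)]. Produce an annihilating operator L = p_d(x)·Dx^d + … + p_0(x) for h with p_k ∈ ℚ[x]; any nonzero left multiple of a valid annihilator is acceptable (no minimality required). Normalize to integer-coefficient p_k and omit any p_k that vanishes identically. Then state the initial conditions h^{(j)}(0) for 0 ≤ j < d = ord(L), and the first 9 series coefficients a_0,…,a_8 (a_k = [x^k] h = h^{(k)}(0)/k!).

f: a_k = 1, 0, -8, 0, 32/3, 0, -256/45, 0, 512/315, …
g: a_k = 2, 4, 4, 8/3, 4/3, 8/15, 8/45, 16/315, 4/315, …
h₀=f·g: eliminate ⇒ L₀, order ≤ 2·1.
Derive L from L₀ (diff closure).
L = 20 - 4·Dx + Dx^2  (order 2).
h: a_k = 4, -24, -88, -112/3, 328/3, 624/5, 464/45, -16864/315, -9592/315, …
ICs: h(0) = 4, h′(0) = -24.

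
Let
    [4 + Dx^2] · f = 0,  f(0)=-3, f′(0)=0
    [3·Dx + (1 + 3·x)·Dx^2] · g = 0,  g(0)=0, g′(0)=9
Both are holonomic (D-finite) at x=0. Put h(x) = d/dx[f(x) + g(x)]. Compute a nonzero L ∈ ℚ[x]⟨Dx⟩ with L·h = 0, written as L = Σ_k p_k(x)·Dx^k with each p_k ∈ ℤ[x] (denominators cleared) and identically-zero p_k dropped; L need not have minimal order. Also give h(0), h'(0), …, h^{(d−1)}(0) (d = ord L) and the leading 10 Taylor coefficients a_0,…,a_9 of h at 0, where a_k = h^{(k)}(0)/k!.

L = (348 + 144·x + 216·x^2) + (44 + 180·x + 216·x^2 + 216·x^3)·Dx + (87 + 36·x + 54·x^2)·Dx^2 + (11 + 45·x + 54·x^2 + 54·x^3)·Dx^3  (order 3).
h: a_k = 9, -15, 81, -251, 729, -10927/5, 6561, -2066731/105, 59049, -167403907/945, …
ICs: h(0) = 9, h′(0) = -15, h′′(0) = 162.

f: a_k = -3, 0, 6, 0, -2, 0, 4/15, 0, -2/105, 0, …
g: a_k = 0, 9, -27/2, 27, -243/4, 729/5, -729/2, 6561/7, -19683/8, 6561, …
L₀ := lclm(L_f,L_g); ord L₀ ≤ 2+2.
h=h₀': d/dx-closure on L₀ ⇒ L.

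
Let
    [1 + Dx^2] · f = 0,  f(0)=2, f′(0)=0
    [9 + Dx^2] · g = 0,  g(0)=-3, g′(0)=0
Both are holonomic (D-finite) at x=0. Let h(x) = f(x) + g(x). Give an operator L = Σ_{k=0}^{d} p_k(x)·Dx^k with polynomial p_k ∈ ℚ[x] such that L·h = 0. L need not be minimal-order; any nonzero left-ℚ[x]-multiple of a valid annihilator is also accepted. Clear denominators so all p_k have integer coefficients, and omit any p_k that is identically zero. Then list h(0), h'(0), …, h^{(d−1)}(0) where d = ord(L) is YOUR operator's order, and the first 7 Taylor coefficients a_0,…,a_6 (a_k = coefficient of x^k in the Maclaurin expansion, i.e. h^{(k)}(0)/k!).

f: a_k = 2, 0, -1, 0, 1/12, 0, -1/360, …
g: a_k = -3, 0, 27/2, 0, -81/8, 0, 243/80, …
Weyl lclm of L_f,L_g ⇒ L₀ (ord ≤ 4).
L = 9 + 10·Dx^2 + Dx^4  (order 4).
h: a_k = -1, 0, 25/2, 0, -241/24, 0, 437/144, …
ICs: h(0) = -1, h′(0) = 0, h′′(0) = 25, h′′′(0) = 0.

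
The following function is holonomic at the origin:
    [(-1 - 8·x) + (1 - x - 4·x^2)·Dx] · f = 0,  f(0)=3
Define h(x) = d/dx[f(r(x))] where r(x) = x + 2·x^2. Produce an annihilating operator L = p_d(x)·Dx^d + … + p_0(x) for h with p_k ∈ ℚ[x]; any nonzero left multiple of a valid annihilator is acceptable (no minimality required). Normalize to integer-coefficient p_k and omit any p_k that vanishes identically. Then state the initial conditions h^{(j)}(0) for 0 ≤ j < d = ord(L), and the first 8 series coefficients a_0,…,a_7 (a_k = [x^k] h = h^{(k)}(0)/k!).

f: a_k = 3, 3, 15, 27, 87, 195, 543, 1323, …
Change of var in L_f (x↦r) gives L₀.
Derive L from L₀ (diff closure).
L = (14 + 20·x + 120·x^2 + 320·x^3 + 320·x^4) + (-1 - 3·x + 10·x^2 + 40·x^3 + 80·x^4 + 64·x^5)·Dx  (order 1).
h: a_k = 3, 42, 261, 1236, 6075, 28782, 128961, 572712, …
ICs: h(0) = 3.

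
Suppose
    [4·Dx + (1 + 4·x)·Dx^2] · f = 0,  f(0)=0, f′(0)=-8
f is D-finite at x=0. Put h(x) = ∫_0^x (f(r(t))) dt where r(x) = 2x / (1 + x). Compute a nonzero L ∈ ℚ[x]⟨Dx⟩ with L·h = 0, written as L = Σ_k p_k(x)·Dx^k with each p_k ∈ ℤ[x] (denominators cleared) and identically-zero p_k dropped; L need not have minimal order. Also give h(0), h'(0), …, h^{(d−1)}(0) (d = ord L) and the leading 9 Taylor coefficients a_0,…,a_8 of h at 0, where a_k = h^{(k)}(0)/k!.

f: a_k = 0, -8, 16, -128/3, 128, -2048/5, 4096/3, -32768/7, 16384, …
Substitute x→r, Dx→(1/r')Dx; clear ⇒ L₀.
∫: right-multiply L₀ by Dx.
L = (10 + 18·x)·Dx^2 + (1 + 10·x + 9·x^2)·Dx^3  (order 3).
h: a_k = 0, 0, -8, 80/3, -364/3, 656, -59048/15, 75920/3, -1195742/7, …
ICs: h(0) = 0, h′(0) = 0, h′′(0) = -16.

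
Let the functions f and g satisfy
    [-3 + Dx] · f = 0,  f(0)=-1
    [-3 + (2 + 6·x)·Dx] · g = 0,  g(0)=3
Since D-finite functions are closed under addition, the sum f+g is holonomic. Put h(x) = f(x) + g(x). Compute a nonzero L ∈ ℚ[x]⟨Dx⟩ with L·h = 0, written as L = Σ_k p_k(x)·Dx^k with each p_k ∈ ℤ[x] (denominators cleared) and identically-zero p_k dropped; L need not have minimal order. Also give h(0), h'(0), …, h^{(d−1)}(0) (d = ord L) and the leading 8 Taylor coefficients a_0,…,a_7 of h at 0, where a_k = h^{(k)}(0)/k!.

f: a_k = -1, -3, -9/2, -9/2, -27/8, -81/40, -81/80, -243/560, …
g: a_k = 3, 9/2, -27/8, 81/16, -1215/128, 5103/256, -45927/1024, 216513/2048, …
f+g: L₀ = lclm(L_f,L_g), ord ≤ 1+1.
L = (27 + 54·x) + (-15 - 72·x - 108·x^2)·Dx + (2 + 18·x + 36·x^2)·Dx^2  (order 2).
h: a_k = 2, 3/2, -63/8, 9/16, -1647/128, 22923/1280, -234819/5120, 7546851/71680, …
ICs: h(0) = 2, h′(0) = 3/2.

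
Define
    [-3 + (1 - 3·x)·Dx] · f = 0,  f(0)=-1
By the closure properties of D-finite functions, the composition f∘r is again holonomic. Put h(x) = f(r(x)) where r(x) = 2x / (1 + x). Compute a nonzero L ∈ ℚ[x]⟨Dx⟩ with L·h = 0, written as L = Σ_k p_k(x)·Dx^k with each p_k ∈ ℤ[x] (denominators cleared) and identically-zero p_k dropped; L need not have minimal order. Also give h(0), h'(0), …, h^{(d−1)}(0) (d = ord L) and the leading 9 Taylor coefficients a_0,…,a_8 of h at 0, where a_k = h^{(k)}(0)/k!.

f: a_k = -1, -3, -9, -27, -81, -243, -729, -2187, -6561, …
Substitute x→r, Dx→(1/r')Dx; clear ⇒ L₀.
L = 6 + (-1 + 4·x + 5·x^2)·Dx  (order 1).
h: a_k = -1, -6, -30, -150, -750, -3750, -18750, -93750, -468750, …
ICs: h(0) = -1.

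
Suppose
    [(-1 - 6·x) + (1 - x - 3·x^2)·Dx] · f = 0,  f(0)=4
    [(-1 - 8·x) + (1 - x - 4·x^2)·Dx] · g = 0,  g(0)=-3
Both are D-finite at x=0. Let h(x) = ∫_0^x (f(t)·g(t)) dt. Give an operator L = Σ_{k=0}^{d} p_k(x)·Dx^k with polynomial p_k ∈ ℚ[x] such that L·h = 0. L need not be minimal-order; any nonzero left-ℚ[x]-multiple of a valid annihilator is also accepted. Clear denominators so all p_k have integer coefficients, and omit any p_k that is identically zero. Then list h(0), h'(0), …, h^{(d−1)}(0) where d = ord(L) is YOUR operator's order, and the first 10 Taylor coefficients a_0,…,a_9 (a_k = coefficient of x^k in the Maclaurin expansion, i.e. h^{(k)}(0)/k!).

L = (-2 - 12·x + 21·x^2 + 48·x^3)·Dx + (1 - 2·x - 6·x^2 + 7·x^3 + 12·x^4)·Dx^2  (order 2).
h: a_k = 0, -12, -12, -40, -75, -1008/5, -448, -7884/7, -2655, -19624/3, …
ICs: h(0) = 0, h′(0) = -12.

f: a_k = 4, 4, 16, 28, 76, 160, 388, 868, 2032, 4636, …
g: a_k = -3, -3, -15, -27, -87, -195, -543, -1323, -3495, -8787, …
L₀ := L_f ⊗_s L_g (sym. prod.), ord ≤ 1.
Integrate: L := L₀·Dx.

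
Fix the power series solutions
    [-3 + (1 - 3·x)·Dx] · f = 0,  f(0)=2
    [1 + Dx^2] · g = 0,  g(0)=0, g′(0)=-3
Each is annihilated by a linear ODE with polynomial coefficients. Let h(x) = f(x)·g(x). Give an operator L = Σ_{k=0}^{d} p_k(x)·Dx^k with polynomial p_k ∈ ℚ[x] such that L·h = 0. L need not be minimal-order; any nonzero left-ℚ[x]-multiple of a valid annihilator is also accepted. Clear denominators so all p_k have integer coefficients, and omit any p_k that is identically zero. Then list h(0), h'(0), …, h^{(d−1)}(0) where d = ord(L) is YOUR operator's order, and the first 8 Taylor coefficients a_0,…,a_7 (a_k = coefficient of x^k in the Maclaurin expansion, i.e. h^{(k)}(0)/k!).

L = (-1 + 3·x) + 6·Dx + (-1 + 3·x)·Dx^2  (order 2).
h: a_k = 0, -6, -18, -53, -159, -9541/20, -28623/20, -3606497/840, …
ICs: h(0) = 0, h′(0) = -6.

f: a_k = 2, 6, 18, 54, 162, 486, 1458, 4374, …
g: a_k = 0, -3, 0, 1/2, 0, -1/40, 0, 1/1680, …
Product ⇒ symmetric product L₀, ord ≤ 2.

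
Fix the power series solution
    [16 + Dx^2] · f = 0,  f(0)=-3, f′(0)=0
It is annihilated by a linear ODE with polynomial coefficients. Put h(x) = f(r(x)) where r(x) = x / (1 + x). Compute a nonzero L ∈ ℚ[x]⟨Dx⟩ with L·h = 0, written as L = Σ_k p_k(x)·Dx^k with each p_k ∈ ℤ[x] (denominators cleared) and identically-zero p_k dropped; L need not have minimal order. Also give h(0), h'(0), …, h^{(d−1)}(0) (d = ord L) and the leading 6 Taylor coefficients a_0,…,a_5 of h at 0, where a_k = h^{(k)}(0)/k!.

L = 16 + (2 + 6·x + 6·x^2 + 2·x^3)·Dx + (1 + 4·x + 6·x^2 + 4·x^3 + x^4)·Dx^2  (order 2).
h: a_k = -3, 0, 24, -48, 40, 32, …
ICs: h(0) = -3, h′(0) = 0.

f: a_k = -3, 0, 24, 0, -32, 0, …
Substitute x→r, Dx→(1/r')Dx; clear ⇒ L₀.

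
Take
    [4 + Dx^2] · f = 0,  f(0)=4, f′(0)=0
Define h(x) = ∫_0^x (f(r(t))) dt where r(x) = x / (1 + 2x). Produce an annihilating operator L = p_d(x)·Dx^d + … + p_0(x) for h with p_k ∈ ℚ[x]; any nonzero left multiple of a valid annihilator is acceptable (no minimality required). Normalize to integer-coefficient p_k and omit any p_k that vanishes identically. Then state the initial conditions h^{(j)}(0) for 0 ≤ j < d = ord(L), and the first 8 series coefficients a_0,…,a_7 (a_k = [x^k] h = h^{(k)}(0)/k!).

L = 4·Dx + (4 + 24·x + 48·x^2 + 32·x^3)·Dx^2 + (1 + 8·x + 24·x^2 + 32·x^3 + 16·x^4)·Dx^3  (order 3).
h: a_k = 0, 4, 0, -8/3, 8, -56/3, 352/9, -24016/315, …
ICs: h(0) = 0, h′(0) = 4, h′′(0) = 0.

f: a_k = 4, 0, -8, 0, 8/3, 0, -16/45, 0, …
Substitute x→r, Dx→(1/r')Dx; clear ⇒ L₀.
h=∫₀ˣh₀: take L = L₀·Dx.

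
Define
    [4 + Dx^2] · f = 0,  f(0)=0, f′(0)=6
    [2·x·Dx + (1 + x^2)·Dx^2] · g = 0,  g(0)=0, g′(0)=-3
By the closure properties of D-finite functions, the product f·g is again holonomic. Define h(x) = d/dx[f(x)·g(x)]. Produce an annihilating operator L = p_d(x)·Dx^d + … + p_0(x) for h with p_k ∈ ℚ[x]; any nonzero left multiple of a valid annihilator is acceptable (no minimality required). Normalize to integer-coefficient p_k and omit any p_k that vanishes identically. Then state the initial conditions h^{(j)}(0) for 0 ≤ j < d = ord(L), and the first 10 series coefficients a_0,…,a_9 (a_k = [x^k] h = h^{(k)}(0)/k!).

L = (512 + 1824·x^2 + 2768·x^4 + 1920·x^6 + 912·x^8 + 320·x^10 + 64·x^12) + (248·x + 944·x^3 + 1240·x^5 + 800·x^7 + 320·x^9 + 64·x^11)·Dx + (168 + 652·x^2 + 1080·x^4 + 892·x^6 + 488·x^8 + 176·x^10 + 32·x^12)·Dx^2 + (62·x + 236·x^3 + 310·x^5 + 200·x^7 + 80·x^9 + 16·x^11)·Dx^3 + (10 + 49·x^2 + 97·x^4 + 103·x^6 + 65·x^8 + 24·x^10 + 4·x^12)·Dx^4  (order 4).
h: a_k = 0, -36, 0, 72, 0, -60, 0, 48, 0, -13492/315, …
ICs: h(0) = 0, h′(0) = -36, h′′(0) = 0, h′′′(0) = 432.

f: a_k = 0, 6, 0, -4, 0, 4/5, 0, -8/105, 0, 4/945, …
g: a_k = 0, -3, 0, 1, 0, -3/5, 0, 3/7, 0, -1/3, …
L₀ := L_f ⊗_s L_g (sym. prod.), ord ≤ 4.
h₀' ⇒ L via d/dx closure of L₀.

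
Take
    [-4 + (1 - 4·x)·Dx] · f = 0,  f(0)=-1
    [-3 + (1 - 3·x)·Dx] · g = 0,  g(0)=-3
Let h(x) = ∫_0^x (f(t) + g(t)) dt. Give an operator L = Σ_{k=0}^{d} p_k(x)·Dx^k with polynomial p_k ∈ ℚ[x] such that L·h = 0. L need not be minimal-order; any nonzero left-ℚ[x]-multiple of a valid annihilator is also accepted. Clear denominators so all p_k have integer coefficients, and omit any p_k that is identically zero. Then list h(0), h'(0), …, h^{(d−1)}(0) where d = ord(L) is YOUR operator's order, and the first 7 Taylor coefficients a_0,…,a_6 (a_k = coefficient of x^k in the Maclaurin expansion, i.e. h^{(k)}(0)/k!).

f: a_k = -1, -4, -16, -64, -256, -1024, -4096, …
g: a_k = -3, -9, -27, -81, -243, -729, -2187, …
h₀=f+g: left-lcm gives L₀, ord ≤ 2.
h=∫₀ˣh₀: take L = L₀·Dx.
L = -24·Dx + (14 - 48·x)·Dx^2 + (-1 + 7·x - 12·x^2)·Dx^3  (order 3).
h: a_k = 0, -4, -13/2, -43/3, -145/4, -499/5, -1753/6, …
ICs: h(0) = 0, h′(0) = -4, h′′(0) = -13.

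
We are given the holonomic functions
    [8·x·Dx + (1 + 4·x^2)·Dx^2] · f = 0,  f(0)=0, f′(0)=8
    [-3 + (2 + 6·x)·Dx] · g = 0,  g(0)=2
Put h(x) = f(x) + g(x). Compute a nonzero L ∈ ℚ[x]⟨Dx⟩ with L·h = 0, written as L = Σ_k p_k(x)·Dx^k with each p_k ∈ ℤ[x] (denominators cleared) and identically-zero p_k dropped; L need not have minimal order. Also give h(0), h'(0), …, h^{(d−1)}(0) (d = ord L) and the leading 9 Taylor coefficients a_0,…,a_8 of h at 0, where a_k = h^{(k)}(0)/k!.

L = (-48 - 360·x + 576·x^2 + 864·x^3)·Dx + (-59 - 192·x - 120·x^2 + 2304·x^3 + 3024·x^4)·Dx^2 + (-6 + 14·x + 144·x^2 + 272·x^3 + 672·x^4 + 864·x^5)·Dx^3  (order 3).
h: a_k = 2, 11, -9/4, -175/24, -405/64, 24889/640, -15309/512, -19091/7168, -2814669/16384, …
ICs: h(0) = 2, h′(0) = 11, h′′(0) = -9/2.

f: a_k = 0, 8, 0, -32/3, 0, 128/5, 0, -512/7, 0, …
g: a_k = 2, 3, -9/4, 27/8, -405/64, 1701/128, -15309/512, 72171/1024, -2814669/16384, …
Weyl lclm of L_f,L_g ⇒ L₀ (ord ≤ 3).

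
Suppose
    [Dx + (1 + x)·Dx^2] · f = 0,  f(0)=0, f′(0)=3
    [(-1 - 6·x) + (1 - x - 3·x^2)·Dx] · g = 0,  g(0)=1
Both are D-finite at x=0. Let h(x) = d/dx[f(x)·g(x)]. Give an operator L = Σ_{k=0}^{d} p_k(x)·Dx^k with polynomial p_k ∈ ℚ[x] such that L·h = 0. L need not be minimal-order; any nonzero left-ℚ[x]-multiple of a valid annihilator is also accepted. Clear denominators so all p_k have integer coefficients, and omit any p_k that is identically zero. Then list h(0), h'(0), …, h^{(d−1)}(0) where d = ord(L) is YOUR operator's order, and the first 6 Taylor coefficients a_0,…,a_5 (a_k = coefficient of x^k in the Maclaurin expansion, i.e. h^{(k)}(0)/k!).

L = (142 + 378·x + 324·x^2) + (19 + 173·x + 396·x^2 + 252·x^3)·Dx + (-7 - 12·x + 28·x^2 + 69·x^3 + 36·x^4)·Dx^2  (order 2).
h: a_k = 3, 3, 69/2, 61, 1007/4, 2868/5, …
ICs: h(0) = 3, h′(0) = 3.

f: a_k = 0, 3, -3/2, 1, -3/4, 3/5, …
g: a_k = 1, 1, 4, 7, 19, 40, …
Product ⇒ symmetric product L₀, ord ≤ 2.
Differentiate: ansatz ord ≤ ord L₀ ⇒ L.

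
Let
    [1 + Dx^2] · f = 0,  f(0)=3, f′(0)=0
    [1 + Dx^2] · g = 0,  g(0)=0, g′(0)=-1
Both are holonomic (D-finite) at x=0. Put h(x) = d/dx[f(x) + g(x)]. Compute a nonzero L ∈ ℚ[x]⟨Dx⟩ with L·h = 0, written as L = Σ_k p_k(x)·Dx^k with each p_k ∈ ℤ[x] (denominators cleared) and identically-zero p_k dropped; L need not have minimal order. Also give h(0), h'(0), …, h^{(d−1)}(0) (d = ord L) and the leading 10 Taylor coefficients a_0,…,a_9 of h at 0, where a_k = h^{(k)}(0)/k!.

L = 1 + Dx^2  (order 2).
h: a_k = -1, -3, 1/2, 1/2, -1/24, -1/40, 1/720, 1/1680, -1/40320, -1/120960, …
ICs: h(0) = -1, h′(0) = -3.

f: a_k = 3, 0, -3/2, 0, 1/8, 0, -1/240, 0, 1/13440, 0, …
g: a_k = 0, -1, 0, 1/6, 0, -1/120, 0, 1/5040, 0, -1/362880, …
Weyl lclm of L_f,L_g ⇒ L₀ (ord ≤ 4).
Differentiate: ansatz ord ≤ ord L₀ ⇒ L.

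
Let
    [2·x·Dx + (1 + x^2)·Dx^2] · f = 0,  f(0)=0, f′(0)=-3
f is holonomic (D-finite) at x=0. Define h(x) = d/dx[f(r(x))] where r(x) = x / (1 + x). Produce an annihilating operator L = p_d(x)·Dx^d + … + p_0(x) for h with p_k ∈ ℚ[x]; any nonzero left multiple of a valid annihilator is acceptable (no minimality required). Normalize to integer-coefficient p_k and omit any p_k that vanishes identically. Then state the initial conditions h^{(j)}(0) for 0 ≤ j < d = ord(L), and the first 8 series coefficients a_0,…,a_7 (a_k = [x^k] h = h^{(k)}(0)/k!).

L = (2 + 4·x) + (1 + 2·x + 2·x^2)·Dx  (order 1).
h: a_k = -3, 6, -6, 0, 12, -24, 24, 0, …
ICs: h(0) = -3.

f: a_k = 0, -3, 0, 1, 0, -3/5, 0, 3/7, …
Substitute x→r, Dx→(1/r')Dx; clear ⇒ L₀.
Differentiate: ansatz ord ≤ ord L₀ ⇒ L.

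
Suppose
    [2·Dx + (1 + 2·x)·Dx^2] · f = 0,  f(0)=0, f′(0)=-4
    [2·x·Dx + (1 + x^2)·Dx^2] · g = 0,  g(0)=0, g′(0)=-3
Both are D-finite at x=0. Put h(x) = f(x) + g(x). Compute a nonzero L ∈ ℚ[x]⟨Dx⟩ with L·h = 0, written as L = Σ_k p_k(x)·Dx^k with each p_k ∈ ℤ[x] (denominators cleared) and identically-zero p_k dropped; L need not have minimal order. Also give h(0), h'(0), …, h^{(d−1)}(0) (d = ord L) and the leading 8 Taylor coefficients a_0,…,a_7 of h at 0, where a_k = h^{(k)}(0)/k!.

f: a_k = 0, -4, 4, -16/3, 8, -64/5, 64/3, -256/7, …
g: a_k = 0, -3, 0, 1, 0, -3/5, 0, 3/7, …
h₀=f+g: left-lcm gives L₀, ord ≤ 4.
L = (-2 - 12·x + 6·x^2 + 4·x^3)·Dx + (-5 - 4·x - 9·x^2 + 12·x^3 + 8·x^4)·Dx^2 + (-1 - x + 2·x^2 + x^3 + 3·x^4 + 2·x^5)·Dx^3  (order 3).
h: a_k = 0, -7, 4, -13/3, 8, -67/5, 64/3, -253/7, …
ICs: h(0) = 0, h′(0) = -7, h′′(0) = 8.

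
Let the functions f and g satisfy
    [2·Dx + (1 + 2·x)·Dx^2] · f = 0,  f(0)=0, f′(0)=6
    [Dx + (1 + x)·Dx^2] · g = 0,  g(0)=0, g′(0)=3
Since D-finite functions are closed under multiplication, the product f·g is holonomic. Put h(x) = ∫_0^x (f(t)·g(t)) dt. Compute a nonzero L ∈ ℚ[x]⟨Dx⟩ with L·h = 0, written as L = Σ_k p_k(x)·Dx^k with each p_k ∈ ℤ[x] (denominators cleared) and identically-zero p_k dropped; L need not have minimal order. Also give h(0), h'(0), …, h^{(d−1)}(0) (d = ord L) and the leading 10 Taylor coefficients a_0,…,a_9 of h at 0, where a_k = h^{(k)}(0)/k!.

L = (20 + 48·x + 32·x^2)·Dx^2 + (66 + 268·x + 360·x^2 + 160·x^3)·Dx^3 + (32 + 180·x + 372·x^2 + 336·x^3 + 112·x^4)·Dx^4 + (3 + 22·x + 63·x^2 + 88·x^3 + 60·x^4 + 16·x^5)·Dx^5  (order 5).
h: a_k = 0, 0, 0, 6, -27/4, 39/5, -39/4, 131/10, -747/40, 586/21, …
ICs: h(0) = 0, h′(0) = 0, h′′(0) = 0, h′′′(0) = 36, h′′′′(0) = -162.

f: a_k = 0, 6, -6, 8, -12, 96/5, -32, 384/7, -96, 512/3, …
g: a_k = 0, 3, -3/2, 1, -3/4, 3/5, -1/2, 3/7, -3/8, 1/3, …
Product ⇒ symmetric product L₀, ord ≤ 4.
h=∫h₀ ⇒ L = L₀·Dx.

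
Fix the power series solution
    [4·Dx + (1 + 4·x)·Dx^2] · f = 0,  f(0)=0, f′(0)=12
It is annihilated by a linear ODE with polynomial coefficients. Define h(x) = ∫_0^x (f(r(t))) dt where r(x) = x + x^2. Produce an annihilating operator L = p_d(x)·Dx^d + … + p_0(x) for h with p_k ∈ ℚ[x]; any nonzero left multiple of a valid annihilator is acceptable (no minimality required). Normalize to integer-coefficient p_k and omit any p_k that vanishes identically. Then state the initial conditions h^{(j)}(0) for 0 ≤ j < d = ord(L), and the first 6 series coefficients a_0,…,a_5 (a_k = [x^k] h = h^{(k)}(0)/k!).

f: a_k = 0, 12, -24, 64, -192, 3072/5, …
h₀=f(r): pull back L_f along r ⇒ L₀.
h=∫h₀ ⇒ L = L₀·Dx.
L = 2·Dx^2 + (1 + 2·x)·Dx^3  (order 3).
h: a_k = 0, 0, 6, -4, 4, -24/5, …
ICs: h(0) = 0, h′(0) = 0, h′′(0) = 12.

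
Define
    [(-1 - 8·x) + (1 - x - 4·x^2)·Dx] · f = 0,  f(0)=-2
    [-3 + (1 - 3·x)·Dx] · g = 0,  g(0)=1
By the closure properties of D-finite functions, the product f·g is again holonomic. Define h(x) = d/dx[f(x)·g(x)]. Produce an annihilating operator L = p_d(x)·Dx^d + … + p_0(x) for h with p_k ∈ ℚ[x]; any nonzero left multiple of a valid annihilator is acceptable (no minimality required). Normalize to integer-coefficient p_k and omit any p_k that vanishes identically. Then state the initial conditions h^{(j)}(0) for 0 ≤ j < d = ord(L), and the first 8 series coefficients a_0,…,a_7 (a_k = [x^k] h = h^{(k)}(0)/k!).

L = (17 - 24·x - 141·x^2 - 96·x^3 + 864·x^4) + (-2 + 7·x + 24·x^2 - 95·x^3 - 30·x^4 + 216·x^5)·Dx  (order 1).
h: a_k = -8, -68, -360, -1672, -6920, -27084, -100968, -364816, …
ICs: h(0) = -8.

f: a_k = -2, -2, -10, -18, -58, -130, -362, -882, …
g: a_k = 1, 3, 9, 27, 81, 243, 729, 2187, …
Sym-product of L_f,L_g gives L₀ (≤ ord 1).
h=h₀': d/dx-closure on L₀ ⇒ L.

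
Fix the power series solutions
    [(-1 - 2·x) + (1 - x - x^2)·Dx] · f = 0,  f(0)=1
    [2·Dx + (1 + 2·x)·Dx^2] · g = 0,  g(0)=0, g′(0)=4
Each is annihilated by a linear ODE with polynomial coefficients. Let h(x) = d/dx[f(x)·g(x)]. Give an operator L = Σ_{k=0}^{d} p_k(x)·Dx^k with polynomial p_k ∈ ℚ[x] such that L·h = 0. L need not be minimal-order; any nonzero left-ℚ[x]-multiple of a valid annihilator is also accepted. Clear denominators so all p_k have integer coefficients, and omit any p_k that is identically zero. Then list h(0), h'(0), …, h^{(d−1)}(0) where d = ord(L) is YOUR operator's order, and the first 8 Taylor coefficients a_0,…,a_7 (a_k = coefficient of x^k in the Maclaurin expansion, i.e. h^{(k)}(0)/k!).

f: a_k = 1, 1, 2, 3, 5, 8, 13, 21, …
g: a_k = 0, 4, -4, 16/3, -8, 64/5, -64/3, 256/7, …
Product ⇒ symmetric product L₀, ord ≤ 2.
h₀' ⇒ L via d/dx closure of L₀.
L = (14 + 36·x + 36·x^2) + (1 + 16·x + 42·x^2 + 28·x^3)·Dx + (-1 - 3·x + x^2 + 8·x^3 + 4·x^4)·Dx^2  (order 2).
h: a_k = 4, 0, 28, 16/3, 352/3, 104/5, 6668/15, 832/35, …
ICs: h(0) = 4, h′(0) = 0.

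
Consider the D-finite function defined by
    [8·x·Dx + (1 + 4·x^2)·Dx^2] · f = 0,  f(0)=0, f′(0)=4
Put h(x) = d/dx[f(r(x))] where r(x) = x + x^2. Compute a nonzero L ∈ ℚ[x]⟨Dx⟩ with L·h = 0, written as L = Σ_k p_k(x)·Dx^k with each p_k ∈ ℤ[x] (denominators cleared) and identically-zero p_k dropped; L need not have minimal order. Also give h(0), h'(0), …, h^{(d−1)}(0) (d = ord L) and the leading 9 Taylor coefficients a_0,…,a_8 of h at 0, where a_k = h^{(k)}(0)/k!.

f: a_k = 0, 4, 0, -16/3, 0, 64/5, 0, -256/7, 0, …
L₀ from L_f via x↦r, Dx↦r'^{-1}Dx.
Differentiate: ansatz ord ≤ ord L₀ ⇒ L.
L = (-2 + 8·x + 32·x^2 + 48·x^3 + 24·x^4) + (1 + 2·x + 4·x^2 + 16·x^3 + 20·x^4 + 8·x^5)·Dx  (order 1).
h: a_k = 4, 8, -16, -64, -16, 352, 640, -1024, -5312, …
ICs: h(0) = 4.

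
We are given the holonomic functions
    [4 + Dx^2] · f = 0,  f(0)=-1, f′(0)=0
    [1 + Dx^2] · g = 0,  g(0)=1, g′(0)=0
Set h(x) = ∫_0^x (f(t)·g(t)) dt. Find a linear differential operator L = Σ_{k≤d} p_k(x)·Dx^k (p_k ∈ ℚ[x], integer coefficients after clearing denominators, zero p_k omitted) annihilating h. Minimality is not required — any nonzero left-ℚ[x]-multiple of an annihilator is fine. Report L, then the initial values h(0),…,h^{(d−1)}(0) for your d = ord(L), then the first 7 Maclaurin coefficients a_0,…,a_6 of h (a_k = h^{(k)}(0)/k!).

L = 9·Dx + 10·Dx^3 + Dx^5  (order 5).
h: a_k = 0, -1, 0, 5/6, 0, -41/120, 0, …
ICs: h(0) = 0, h′(0) = -1, h′′(0) = 0, h′′′(0) = 5, h′′′′(0) = 0.

f: a_k = -1, 0, 2, 0, -2/3, 0, 4/45, …
g: a_k = 1, 0, -1/2, 0, 1/24, 0, -1/720, …
f·g: L₀ = L_f ⊗_s L_g, ord ≤ 2·2.
Integrate: L := L₀·Dx.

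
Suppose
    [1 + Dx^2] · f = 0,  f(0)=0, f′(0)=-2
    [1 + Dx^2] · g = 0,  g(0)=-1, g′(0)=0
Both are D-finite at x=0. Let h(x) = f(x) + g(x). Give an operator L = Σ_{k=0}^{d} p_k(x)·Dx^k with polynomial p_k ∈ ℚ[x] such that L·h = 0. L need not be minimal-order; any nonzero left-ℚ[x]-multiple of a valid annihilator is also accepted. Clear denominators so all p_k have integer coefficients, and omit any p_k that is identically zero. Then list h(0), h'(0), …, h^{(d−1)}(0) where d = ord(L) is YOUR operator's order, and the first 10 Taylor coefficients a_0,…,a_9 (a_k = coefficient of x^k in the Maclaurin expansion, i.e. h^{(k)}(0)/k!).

L = 1 + Dx^2  (order 2).
h: a_k = -1, -2, 1/2, 1/3, -1/24, -1/60, 1/720, 1/2520, -1/40320, -1/181440, …
ICs: h(0) = -1, h′(0) = -2.

f: a_k = 0, -2, 0, 1/3, 0, -1/60, 0, 1/2520, 0, -1/181440, …
g: a_k = -1, 0, 1/2, 0, -1/24, 0, 1/720, 0, -1/40320, 0, …
f+g: L₀ = lclm(L_f,L_g), ord ≤ 2+2.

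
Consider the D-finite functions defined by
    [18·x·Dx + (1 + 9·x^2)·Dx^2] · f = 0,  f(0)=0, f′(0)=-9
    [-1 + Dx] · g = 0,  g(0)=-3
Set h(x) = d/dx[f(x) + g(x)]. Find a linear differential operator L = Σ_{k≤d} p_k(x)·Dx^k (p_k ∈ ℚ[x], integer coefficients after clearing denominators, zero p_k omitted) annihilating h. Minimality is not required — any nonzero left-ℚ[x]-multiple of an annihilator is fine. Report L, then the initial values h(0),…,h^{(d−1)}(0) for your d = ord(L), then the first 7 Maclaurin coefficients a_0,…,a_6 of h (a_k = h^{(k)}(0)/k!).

L = (18 - 18·x - 486·x^2 - 162·x^3) + (-19 + 468·x^2 - 81·x^4)·Dx + (1 + 18·x + 18·x^2 + 162·x^3 + 81·x^4)·Dx^2  (order 2).
h: a_k = -12, -3, 159/2, -1/2, -5833/8, -1/40, 1574639/240, …
ICs: h(0) = -12, h′(0) = -3.

f: a_k = 0, -9, 0, 27, 0, -729/5, 0, …
g: a_k = -3, -3, -3/2, -1/2, -1/8, -1/40, -1/240, …
h₀=f+g: left-lcm gives L₀, ord ≤ 3.
h₀' ⇒ L via d/dx closure of L₀.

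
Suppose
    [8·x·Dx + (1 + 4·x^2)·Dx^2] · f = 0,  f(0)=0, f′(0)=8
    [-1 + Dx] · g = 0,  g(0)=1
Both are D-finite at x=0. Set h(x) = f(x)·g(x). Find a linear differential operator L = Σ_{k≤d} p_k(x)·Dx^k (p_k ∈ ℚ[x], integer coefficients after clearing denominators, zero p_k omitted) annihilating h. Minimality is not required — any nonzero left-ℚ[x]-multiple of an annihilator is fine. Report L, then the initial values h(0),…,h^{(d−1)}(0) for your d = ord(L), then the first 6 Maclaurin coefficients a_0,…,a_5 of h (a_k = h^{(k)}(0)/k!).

L = (1 - 8·x + 4·x^2) + (-2 + 8·x - 8·x^2)·Dx + (1 + 4·x^2)·Dx^2  (order 2).
h: a_k = 0, 8, 8, -20/3, -28/3, 103/5, …
ICs: h(0) = 0, h′(0) = 8.

f: a_k = 0, 8, 0, -32/3, 0, 128/5, …
g: a_k = 1, 1, 1/2, 1/6, 1/24, 1/120, …
Sym-product of L_f,L_g gives L₀ (≤ ord 2).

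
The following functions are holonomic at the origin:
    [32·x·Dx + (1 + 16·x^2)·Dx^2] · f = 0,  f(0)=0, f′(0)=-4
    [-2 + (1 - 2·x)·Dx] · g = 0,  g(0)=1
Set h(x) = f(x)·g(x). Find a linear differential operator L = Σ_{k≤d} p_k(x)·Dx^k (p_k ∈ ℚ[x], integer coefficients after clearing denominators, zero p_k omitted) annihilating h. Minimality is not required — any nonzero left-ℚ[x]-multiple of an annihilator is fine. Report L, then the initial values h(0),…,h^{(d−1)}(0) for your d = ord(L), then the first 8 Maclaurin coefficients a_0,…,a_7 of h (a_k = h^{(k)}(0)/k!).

L = 64·x + (4 - 32·x + 128·x^2)·Dx + (-1 + 2·x - 16·x^2 + 32·x^3)·Dx^2  (order 2).
h: a_k = 0, -4, -8, 16/3, 32/3, -2752/15, -5504/15, 168704/105, …
ICs: h(0) = 0, h′(0) = -4.

f: a_k = 0, -4, 0, 64/3, 0, -1024/5, 0, 16384/7, …
g: a_k = 1, 2, 4, 8, 16, 32, 64, 128, …
Product ⇒ symmetric product L₀, ord ≤ 2.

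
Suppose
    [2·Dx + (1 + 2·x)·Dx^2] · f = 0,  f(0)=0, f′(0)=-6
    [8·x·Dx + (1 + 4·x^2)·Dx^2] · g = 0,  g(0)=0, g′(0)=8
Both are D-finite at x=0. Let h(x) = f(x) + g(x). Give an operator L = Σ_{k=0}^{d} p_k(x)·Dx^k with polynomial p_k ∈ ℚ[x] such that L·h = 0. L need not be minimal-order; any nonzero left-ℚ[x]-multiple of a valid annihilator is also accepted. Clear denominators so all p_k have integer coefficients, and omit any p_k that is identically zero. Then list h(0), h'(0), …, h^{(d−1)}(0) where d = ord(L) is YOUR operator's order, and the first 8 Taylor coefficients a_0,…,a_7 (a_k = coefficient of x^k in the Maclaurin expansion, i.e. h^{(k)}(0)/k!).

f: a_k = 0, -6, 6, -8, 12, -96/5, 32, -384/7, …
g: a_k = 0, 8, 0, -32/3, 0, 128/5, 0, -512/7, …
h₀=f+g: left-lcm gives L₀, ord ≤ 4.
L = (-8 - 48·x + 96·x^2 + 64·x^3)·Dx + (-8 - 16·x + 192·x^3 + 128·x^4)·Dx^2 + (-1 + 2·x + 8·x^2 + 16·x^3 + 48·x^4 + 32·x^5)·Dx^3  (order 3).
h: a_k = 0, 2, 6, -56/3, 12, 32/5, 32, -128, …
ICs: h(0) = 0, h′(0) = 2, h′′(0) = 12.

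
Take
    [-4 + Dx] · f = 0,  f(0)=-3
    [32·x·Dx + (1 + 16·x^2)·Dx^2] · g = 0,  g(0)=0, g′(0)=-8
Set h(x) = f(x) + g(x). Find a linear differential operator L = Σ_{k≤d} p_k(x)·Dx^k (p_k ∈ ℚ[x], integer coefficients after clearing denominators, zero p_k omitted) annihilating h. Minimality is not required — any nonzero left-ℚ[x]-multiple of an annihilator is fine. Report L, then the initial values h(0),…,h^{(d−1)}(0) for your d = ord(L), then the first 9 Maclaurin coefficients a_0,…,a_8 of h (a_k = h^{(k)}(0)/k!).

L = (32 - 256·x - 512·x^2)·Dx + (-12 + 48·x + 64·x^2 - 256·x^3)·Dx^2 + (1 + 4·x + 16·x^2 + 64·x^3)·Dx^3  (order 3).
h: a_k = -3, -20, -24, 32/3, -32, -2176/5, -256/15, 490496/105, -512/105, …
ICs: h(0) = -3, h′(0) = -20, h′′(0) = -48.

f: a_k = -3, -12, -24, -32, -32, -128/5, -256/15, -1024/105, -512/105, …
g: a_k = 0, -8, 0, 128/3, 0, -2048/5, 0, 32768/7, 0, …
Weyl lclm of L_f,L_g ⇒ L₀ (ord ≤ 3).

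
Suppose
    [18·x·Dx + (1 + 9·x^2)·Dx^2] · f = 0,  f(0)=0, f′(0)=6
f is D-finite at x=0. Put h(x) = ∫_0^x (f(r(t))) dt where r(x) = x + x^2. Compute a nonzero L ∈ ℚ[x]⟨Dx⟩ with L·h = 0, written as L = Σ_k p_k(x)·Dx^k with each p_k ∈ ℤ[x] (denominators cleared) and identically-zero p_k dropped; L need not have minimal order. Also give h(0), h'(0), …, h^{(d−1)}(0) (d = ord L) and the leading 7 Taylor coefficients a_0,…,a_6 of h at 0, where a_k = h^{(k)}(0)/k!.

f: a_k = 0, 6, 0, -18, 0, 486/5, 0, …
Change of var in L_f (x↦r) gives L₀.
h=∫₀ˣh₀: take L = L₀·Dx.
L = (-2 + 18·x + 72·x^2 + 108·x^3 + 54·x^4)·Dx^2 + (1 + 2·x + 9·x^2 + 36·x^3 + 45·x^4 + 18·x^5)·Dx^3  (order 3).
h: a_k = 0, 0, 3, 2, -9/2, -54/5, 36/5, …
ICs: h(0) = 0, h′(0) = 0, h′′(0) = 6.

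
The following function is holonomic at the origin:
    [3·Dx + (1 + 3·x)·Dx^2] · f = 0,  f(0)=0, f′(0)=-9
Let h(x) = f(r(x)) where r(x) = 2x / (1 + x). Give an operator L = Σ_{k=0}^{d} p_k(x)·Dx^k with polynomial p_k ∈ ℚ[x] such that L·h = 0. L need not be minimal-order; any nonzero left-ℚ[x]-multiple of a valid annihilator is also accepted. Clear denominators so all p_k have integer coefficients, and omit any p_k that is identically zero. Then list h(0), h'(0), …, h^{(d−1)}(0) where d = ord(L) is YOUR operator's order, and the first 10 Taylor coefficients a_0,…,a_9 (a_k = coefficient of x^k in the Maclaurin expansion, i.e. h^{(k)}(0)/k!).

f: a_k = 0, -9, 27/2, -27, 243/4, -729/5, 729/2, -6561/7, 19683/8, -6561, …
f∘r: x↦r, Dx↦Dx/r' in L_f ⇒ L₀.
L = (8 + 14·x)·Dx + (1 + 8·x + 7·x^2)·Dx^2  (order 2).
h: a_k = 0, -18, 72, -342, 1800, -50418/5, 58824, -2470626/7, 2161800, -13451202, …
ICs: h(0) = 0, h′(0) = -18.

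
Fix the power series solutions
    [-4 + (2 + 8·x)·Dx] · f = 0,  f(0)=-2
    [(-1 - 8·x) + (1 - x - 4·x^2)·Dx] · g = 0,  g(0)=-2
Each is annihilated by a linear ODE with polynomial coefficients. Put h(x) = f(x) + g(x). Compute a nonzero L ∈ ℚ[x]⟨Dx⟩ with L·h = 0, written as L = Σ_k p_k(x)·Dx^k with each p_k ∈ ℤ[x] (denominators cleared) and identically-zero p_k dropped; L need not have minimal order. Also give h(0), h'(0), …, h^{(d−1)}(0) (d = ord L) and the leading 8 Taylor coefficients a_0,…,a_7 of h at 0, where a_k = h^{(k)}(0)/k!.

f: a_k = -2, -4, 4, -8, 20, -56, 168, -528, …
g: a_k = -2, -2, -10, -18, -58, -130, -362, -882, …
Sum ⇒ L₀ = lclm(L_f,L_g) in ℚ(x)⟨Dx⟩.
L = (24 + 156·x + 336·x^2 + 640·x^3) + (-14 - 96·x - 420·x^2 - 1184·x^3 - 1600·x^4)·Dx + (-1 + 11·x + 90·x^2 + 24·x^3 - 544·x^4 - 640·x^5)·Dx^2  (order 2).
h: a_k = -4, -6, -6, -26, -38, -186, -194, -1410, …
ICs: h(0) = -4, h′(0) = -6.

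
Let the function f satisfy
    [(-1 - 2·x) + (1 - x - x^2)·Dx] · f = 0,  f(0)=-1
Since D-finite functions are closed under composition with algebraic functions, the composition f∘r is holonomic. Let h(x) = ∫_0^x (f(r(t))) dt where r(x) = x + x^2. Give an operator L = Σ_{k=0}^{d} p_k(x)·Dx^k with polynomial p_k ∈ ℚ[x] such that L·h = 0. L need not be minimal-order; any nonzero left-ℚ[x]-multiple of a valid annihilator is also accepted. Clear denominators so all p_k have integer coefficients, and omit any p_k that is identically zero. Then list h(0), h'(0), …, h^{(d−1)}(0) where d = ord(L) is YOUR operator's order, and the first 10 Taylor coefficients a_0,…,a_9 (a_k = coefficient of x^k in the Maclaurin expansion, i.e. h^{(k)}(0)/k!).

f: a_k = -1, -1, -2, -3, -5, -8, -13, -21, -34, -55, …
f∘r: x↦r, Dx↦Dx/r' in L_f ⇒ L₀.
Integrate: L := L₀·Dx.
L = (1 + 4·x + 6·x^2 + 4·x^3)·Dx + (-1 + x + 2·x^2 + 2·x^3 + x^4)·Dx^2  (order 2).
h: a_k = 0, -1, -1/2, -1, -7/4, -16/5, -37/6, -86/7, -199/8, -461/9, …
ICs: h(0) = 0, h′(0) = -1.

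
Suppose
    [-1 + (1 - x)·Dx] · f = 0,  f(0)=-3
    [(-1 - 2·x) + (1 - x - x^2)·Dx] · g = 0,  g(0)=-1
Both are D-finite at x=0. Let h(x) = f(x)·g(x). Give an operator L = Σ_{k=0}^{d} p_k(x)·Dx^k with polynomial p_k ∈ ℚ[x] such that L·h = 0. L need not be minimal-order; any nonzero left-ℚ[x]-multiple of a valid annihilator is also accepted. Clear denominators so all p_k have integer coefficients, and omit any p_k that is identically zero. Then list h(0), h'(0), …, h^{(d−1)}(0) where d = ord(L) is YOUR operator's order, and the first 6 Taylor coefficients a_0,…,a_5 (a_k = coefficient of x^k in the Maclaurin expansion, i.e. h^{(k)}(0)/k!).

f: a_k = -3, -3, -3, -3, -3, -3, …
g: a_k = -1, -1, -2, -3, -5, -8, …
f·g: L₀ = L_f ⊗_s L_g, ord ≤ 1·1.
L = (-2 + 3·x^2) + (1 - 2·x + x^3)·Dx  (order 1).
h: a_k = 3, 6, 12, 21, 36, 60, …
ICs: h(0) = 3.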